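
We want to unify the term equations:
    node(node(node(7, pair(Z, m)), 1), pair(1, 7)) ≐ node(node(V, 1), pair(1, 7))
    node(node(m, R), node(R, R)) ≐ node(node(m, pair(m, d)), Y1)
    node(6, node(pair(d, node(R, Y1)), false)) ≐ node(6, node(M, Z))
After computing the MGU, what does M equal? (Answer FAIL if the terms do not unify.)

pair(d, node(pair(m, d), node(pair(m, d), pair(m, d))))

Decompose node/2: node(node(7, pair(Z, m)), 1) ≐ node(V, 1),  pair(1, 7) ≐ pair(1, 7).
Decompose node/2: node(7, pair(Z, m)) ≐ V,  1 ≐ 1.
Bind V := node(7, pair(Z, m)); no other remaining equation mentions V.
Delete trivial equation 1 ≐ 1.
Delete trivial equation pair(1, 7) ≐ pair(1, 7).
Decompose node/2: node(m, R) ≐ node(m, pair(m, d)),  node(R, R) ≐ Y1.
Decompose node/2: m ≐ m,  R ≐ pair(m, d).
Delete trivial equation m ≐ m.
Bind R := pair(m, d); substituting into the remaining equations gives: node(pair(m, d), pair(m, d)) ≐ Y1,  node(6, node(pair(d, node(pair(m, d), Y1)), false)) ≐ node(6, node(M, Z)).
Bind Y1 := node(pair(m, d), pair(m, d)); substituting into the remaining equation gives: node(6, node(pair(d, node(pair(m, d), node(pair(m, d), pair(m, d)))), false)) ≐ node(6, node(M, Z)).
Decompose node/2: 6 ≐ 6,  node(pair(d, node(pair(m, d), node(pair(m, d), pair(m, d)))), false) ≐ node(M, Z).
Delete trivial equation 6 ≐ 6.
Decompose node/2: pair(d, node(pair(m, d), node(pair(m, d), pair(m, d)))) ≐ M,  false ≐ Z.
Bind M := pair(d, node(pair(m, d), node(pair(m, d), pair(m, d)))); no other remaining equation mentions M.
Bind Z := false. Substituting into the earlier binding gives V := node(7, pair(false, m)).
MGU = { V ↦ node(7, pair(false, m)), R ↦ pair(m, d), Y1 ↦ node(pair(m, d), pair(m, d)), M ↦ pair(d, node(pair(m, d), node(pair(m, d), pair(m, d)))), Z ↦ false }, so M ↦ pair(d, node(pair(m, d), node(pair(m, d), pair(m, d)))).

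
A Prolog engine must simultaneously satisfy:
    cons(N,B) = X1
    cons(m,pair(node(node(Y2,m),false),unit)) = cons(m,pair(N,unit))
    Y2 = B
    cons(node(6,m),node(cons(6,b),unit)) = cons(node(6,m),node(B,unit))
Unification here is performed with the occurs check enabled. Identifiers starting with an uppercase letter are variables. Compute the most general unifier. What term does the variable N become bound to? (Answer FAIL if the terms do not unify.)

node(node(cons(6,b),m),false)

Bind X1 := cons(N,B); no other remaining equation mentions X1.
Decompose cons/2: m = m,  pair(node(node(Y2,m),false),unit) = pair(N,unit).
Delete trivial equation m = m.
Decompose pair/2: node(node(Y2,m),false) = N,  unit = unit.
Bind N := node(node(Y2,m),false); no other remaining equation mentions N. Substituting into the earlier binding gives X1 := cons(node(node(Y2,m),false),B).
Delete trivial equation unit = unit.
Bind Y2 := B; no other remaining equation mentions Y2. Substituting into the earlier bindings gives X1 := cons(node(node(B,m),false),B), N := node(node(B,m),false).
Decompose cons/2: node(6,m) = node(6,m),  node(cons(6,b),unit) = node(B,unit).
Delete trivial equation node(6,m) = node(6,m).
Decompose node/2: cons(6,b) = B,  unit = unit.
Bind B := cons(6,b); no other remaining equation mentions B. Substituting into the earlier bindings gives X1 := cons(node(node(cons(6,b),m),false),cons(6,b)), N := node(node(cons(6,b),m),false), Y2 := cons(6,b).
Delete trivial equation unit = unit.
MGU = { X1 -> cons(node(node(cons(6,b),m),false),cons(6,b)), N -> node(node(cons(6,b),m),false), Y2 -> cons(6,b), B -> cons(6,b) }, so N -> node(node(cons(6,b),m),false).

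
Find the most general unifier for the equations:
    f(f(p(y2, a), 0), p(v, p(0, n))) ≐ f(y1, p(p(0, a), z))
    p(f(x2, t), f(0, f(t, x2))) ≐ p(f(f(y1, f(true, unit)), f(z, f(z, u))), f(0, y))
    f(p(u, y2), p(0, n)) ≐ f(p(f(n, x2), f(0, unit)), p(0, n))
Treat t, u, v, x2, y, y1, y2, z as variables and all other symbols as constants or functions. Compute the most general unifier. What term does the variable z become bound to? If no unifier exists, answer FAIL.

p(0, n)

Decompose f/2: f(p(y2, a), 0) ≐ y1,  p(v, p(0, n)) ≐ p(p(0, a), z).
Bind y1 := f(p(y2, a), 0); substituting into the one remaining equation that mentions y1 gives: p(f(x2, t), f(0, f(t, x2))) ≐ p(f(f(f(p(y2, a), 0), f(true, unit)), f(z, f(z, u))), f(0, y)).
Decompose p/2: v ≐ p(0, a),  p(0, n) ≐ z.
Bind v := p(0, a); no other remaining equation mentions v.
Bind z := p(0, n); substituting into the one remaining equation that mentions z gives: p(f(x2, t), f(0, f(t, x2))) ≐ p(f(f(f(p(y2, a), 0), f(true, unit)), f(p(0, n), f(p(0, n), u))), f(0, y)).
Decompose p/2: f(x2, t) ≐ f(f(f(p(y2, a), 0), f(true, unit)), f(p(0, n), f(p(0, n), u))),  f(0, f(t, x2)) ≐ f(0, y).
Decompose f/2: x2 ≐ f(f(p(y2, a), 0), f(true, unit)),  t ≐ f(p(0, n), f(p(0, n), u)).
Bind x2 := f(f(p(y2, a), 0), f(true, unit)); substituting into the 2 remaining equations that mention x2 gives: f(0, f(t, f(f(p(y2, a), 0), f(true, unit)))) ≐ f(0, y),  f(p(u, y2), p(0, n)) ≐ f(p(f(n, f(f(p(y2, a), 0), f(true, unit))), f(0, unit)), p(0, n)).
Bind t := f(p(0, n), f(p(0, n), u)); substituting into the one remaining equation that mentions t gives: f(0, f(f(p(0, n), f(p(0, n), u)), f(f(p(y2, a), 0), f(true, unit)))) ≐ f(0, y).
Decompose f/2: 0 ≐ 0,  f(f(p(0, n), f(p(0, n), u)), f(f(p(y2, a), 0), f(true, unit))) ≐ y.
Delete trivial equation 0 ≐ 0.
Bind y := f(f(p(0, n), f(p(0, n), u)), f(f(p(y2, a), 0), f(true, unit))); no other remaining equation mentions y.
Decompose f/2: p(u, y2) ≐ p(f(n, f(f(p(y2, a), 0), f(true, unit))), f(0, unit)),  p(0, n) ≐ p(0, n).
Decompose p/2: u ≐ f(n, f(f(p(y2, a), 0), f(true, unit))),  y2 ≐ f(0, unit).
Bind u := f(n, f(f(p(y2, a), 0), f(true, unit))); no other remaining equation mentions u. Substituting into the earlier bindings gives t := f(p(0, n), f(p(0, n), f(n, f(f(p(y2, a), 0), f(true, unit))))), y := f(f(p(0, n), f(p(0, n), f(n, f(f(p(y2, a), 0), f(true, unit))))), f(f(p(y2, a), 0), f(true, unit))).
Bind y2 := f(0, unit); no other remaining equation mentions y2. Substituting into the earlier bindings gives y1 := f(p(f(0, unit), a), 0), x2 := f(f(p(f(0, unit), a), 0), f(true, unit)), t := f(p(0, n), f(p(0, n), f(n, f(f(p(f(0, unit), a), 0), f(true, unit))))), y := f(f(p(0, n), f(p(0, n), f(n, f(f(p(f(0, unit), a), 0), f(true, unit))))), f(f(p(f(0, unit), a), 0), f(true, unit))), u := f(n, f(f(p(f(0, unit), a), 0), f(true, unit))).
Delete trivial equation p(0, n) ≐ p(0, n).
MGU = { y1 ↦ f(p(f(0, unit), a), 0), v ↦ p(0, a), z ↦ p(0, n), x2 ↦ f(f(p(f(0, unit), a), 0), f(true, unit)), t ↦ f(p(0, n), f(p(0, n), f(n, f(f(p(f(0, unit), a), 0), f(true, unit))))), y ↦ f(f(p(0, n), f(p(0, n), f(n, f(f(p(f(0, unit), a), 0), f(true, unit))))), f(f(p(f(0, unit), a), 0), f(true, unit))), u ↦ f(n, f(f(p(f(0, unit), a), 0), f(true, unit))), y2 ↦ f(0, unit) }, so z ↦ p(0, n).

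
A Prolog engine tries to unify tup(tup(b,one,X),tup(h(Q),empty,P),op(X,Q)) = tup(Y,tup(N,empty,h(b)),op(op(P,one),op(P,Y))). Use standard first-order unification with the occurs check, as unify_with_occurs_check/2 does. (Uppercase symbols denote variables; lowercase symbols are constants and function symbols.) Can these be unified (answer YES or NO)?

Decompose tup/3: tup(b,one,X) = Y,  tup(h(Q),empty,P) = tup(N,empty,h(b)),  op(X,Q) = op(op(P,one),op(P,Y)).
Bind Y := tup(b,one,X); substituting into the one remaining equation that mentions Y gives: op(X,Q) = op(op(P,one),op(P,tup(b,one,X))).
Decompose tup/3: h(Q) = N,  empty = empty,  P = h(b).
Bind N := h(Q); no other remaining equation mentions N.
Delete trivial equation empty = empty.
Bind P := h(b); substituting into the remaining equation gives: op(X,Q) = op(op(h(b),one),op(h(b),tup(b,one,X))).
Decompose op/2: X = op(h(b),one),  Q = op(h(b),tup(b,one,X)).
Bind X := op(h(b),one); substituting into the remaining equation gives: Q = op(h(b),tup(b,one,op(h(b),one))). Substituting into the earlier binding gives Y := tup(b,one,op(h(b),one)).
Bind Q := op(h(b),tup(b,one,op(h(b),one))). Substituting into the earlier binding gives N := h(op(h(b),tup(b,one,op(h(b),one)))).
No equations remain and no clash or occurs-check failure arose, so a unifier exists.

YES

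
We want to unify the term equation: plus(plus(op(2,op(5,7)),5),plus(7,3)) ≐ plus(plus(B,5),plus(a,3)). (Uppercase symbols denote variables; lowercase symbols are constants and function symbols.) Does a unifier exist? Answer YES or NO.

Decompose plus/2: plus(op(2,op(5,7)),5) ≐ plus(B,5),  plus(7,3) ≐ plus(a,3).
Decompose plus/2: op(2,op(5,7)) ≐ B,  5 ≐ 5.
Bind B := op(2,op(5,7)); no other remaining equation mentions B.
Delete trivial equation 5 ≐ 5.
Decompose plus/2: 7 ≐ a,  3 ≐ 3.
Clash: constants 7 and a differ; no unifier exists.

NO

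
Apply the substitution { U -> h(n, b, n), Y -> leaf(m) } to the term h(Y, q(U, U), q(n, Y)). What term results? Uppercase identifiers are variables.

h(leaf(m), q(h(n, b, n), h(n, b, n)), q(n, leaf(m)))

Replace each occurrence of U with h(n, b, n).
Replace each occurrence of Y with leaf(m).
Result: h(leaf(m), q(h(n, b, n), h(n, b, n)), q(n, leaf(m))).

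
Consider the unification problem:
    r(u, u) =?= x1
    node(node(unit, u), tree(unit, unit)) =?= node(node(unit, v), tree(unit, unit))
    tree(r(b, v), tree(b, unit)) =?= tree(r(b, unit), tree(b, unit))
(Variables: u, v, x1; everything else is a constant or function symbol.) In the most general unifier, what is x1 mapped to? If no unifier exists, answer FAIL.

Bind x1 := r(u, u); no other remaining equation mentions x1.
Decompose node/2: node(unit, u) =?= node(unit, v),  tree(unit, unit) =?= tree(unit, unit).
Decompose node/2: unit =?= unit,  u =?= v.
Delete trivial equation unit =?= unit.
Bind u := v; no other remaining equation mentions u. Substituting into the earlier binding gives x1 := r(v, v).
Delete trivial equation tree(unit, unit) =?= tree(unit, unit).
Decompose tree/2: r(b, v) =?= r(b, unit),  tree(b, unit) =?= tree(b, unit).
Decompose r/2: b =?= b,  v =?= unit.
Delete trivial equation b =?= b.
Bind v := unit; no other remaining equation mentions v. Substituting into the earlier bindings gives x1 := r(unit, unit), u := unit.
Delete trivial equation tree(b, unit) =?= tree(b, unit).
MGU = { x1 ↦ r(unit, unit), u ↦ unit, v ↦ unit }, so x1 ↦ r(unit, unit).

r(unit, unit)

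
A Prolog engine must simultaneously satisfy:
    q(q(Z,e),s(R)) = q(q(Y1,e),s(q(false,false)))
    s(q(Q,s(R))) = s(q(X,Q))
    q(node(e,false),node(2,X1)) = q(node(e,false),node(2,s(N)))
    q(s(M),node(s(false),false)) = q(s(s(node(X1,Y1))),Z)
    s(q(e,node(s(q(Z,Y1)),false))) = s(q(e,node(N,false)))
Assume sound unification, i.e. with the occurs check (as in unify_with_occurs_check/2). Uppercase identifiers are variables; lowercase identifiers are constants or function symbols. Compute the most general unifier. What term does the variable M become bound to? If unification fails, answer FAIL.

Decompose q/2: q(Z,e) = q(Y1,e),  s(R) = s(q(false,false)).
Decompose q/2: Z = Y1,  e = e.
Bind Z := Y1; substituting into the 2 remaining equations that mention Z gives: q(s(M),node(s(false),false)) = q(s(s(node(X1,Y1))),Y1),  s(q(e,node(s(q(Y1,Y1)),false))) = s(q(e,node(N,false))).
Delete trivial equation e = e.
Decompose s/1: R = q(false,false).
Bind R := q(false,false); substituting into the one remaining equation that mentions R gives: s(q(Q,s(q(false,false)))) = s(q(X,Q)).
Decompose s/1: q(Q,s(q(false,false))) = q(X,Q).
Decompose q/2: Q = X,  s(q(false,false)) = Q.
Bind Q := X; substituting into the one remaining equation that mentions Q gives: s(q(false,false)) = X.
Bind X := s(q(false,false)); no other remaining equation mentions X. Substituting into the earlier binding gives Q := s(q(false,false)).
Decompose q/2: node(e,false) = node(e,false),  node(2,X1) = node(2,s(N)).
Delete trivial equation node(e,false) = node(e,false).
Decompose node/2: 2 = 2,  X1 = s(N).
Delete trivial equation 2 = 2.
Bind X1 := s(N); substituting into the one remaining equation that mentions X1 gives: q(s(M),node(s(false),false)) = q(s(s(node(s(N),Y1))),Y1).
Decompose q/2: s(M) = s(s(node(s(N),Y1))),  node(s(false),false) = Y1.
Decompose s/1: M = s(node(s(N),Y1)).
Bind M := s(node(s(N),Y1)); no other remaining equation mentions M.
Bind Y1 := node(s(false),false); substituting into the remaining equation gives: s(q(e,node(s(q(node(s(false),false),node(s(false),false))),false))) = s(q(e,node(N,false))). Substituting into the earlier bindings gives Z := node(s(false),false), M := s(node(s(N),node(s(false),false))).
Decompose s/1: q(e,node(s(q(node(s(false),false),node(s(false),false))),false)) = q(e,node(N,false)).
Decompose q/2: e = e,  node(s(q(node(s(false),false),node(s(false),false))),false) = node(N,false).
Delete trivial equation e = e.
Decompose node/2: s(q(node(s(false),false),node(s(false),false))) = N,  false = false.
Bind N := s(q(node(s(false),false),node(s(false),false))); no other remaining equation mentions N. Substituting into the earlier bindings gives X1 := s(s(q(node(s(false),false),node(s(false),false)))), M := s(node(s(s(q(node(s(false),false),node(s(false),false)))),node(s(false),false))).
Delete trivial equation false = false.
MGU = { Z ↦ node(s(false),false), R ↦ q(false,false), Q ↦ s(q(false,false)), X ↦ s(q(false,false)), X1 ↦ s(s(q(node(s(false),false),node(s(false),false)))), M ↦ s(node(s(s(q(node(s(false),false),node(s(false),false)))),node(s(false),false))), Y1 ↦ node(s(false),false), N ↦ s(q(node(s(false),false),node(s(false),false))) }, so M ↦ s(node(s(s(q(node(s(false),false),node(s(false),false)))),node(s(false),false))).

s(node(s(s(q(node(s(false),false),node(s(false),false)))),node(s(false),false)))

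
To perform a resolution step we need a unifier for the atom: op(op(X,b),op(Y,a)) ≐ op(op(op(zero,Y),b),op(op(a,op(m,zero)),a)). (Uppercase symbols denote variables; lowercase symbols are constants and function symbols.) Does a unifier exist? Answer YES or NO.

Decompose op/2: op(X,b) ≐ op(op(zero,Y),b),  op(Y,a) ≐ op(op(a,op(m,zero)),a).
Decompose op/2: X ≐ op(zero,Y),  b ≐ b.
Bind X := op(zero,Y); no other remaining equation mentions X.
Delete trivial equation b ≐ b.
Decompose op/2: Y ≐ op(a,op(m,zero)),  a ≐ a.
Bind Y := op(a,op(m,zero)); no other remaining equation mentions Y. Substituting into the earlier binding gives X := op(zero,op(a,op(m,zero))).
Delete trivial equation a ≐ a.
No equations remain and no clash or occurs-check failure arose, so a unifier exists.

YES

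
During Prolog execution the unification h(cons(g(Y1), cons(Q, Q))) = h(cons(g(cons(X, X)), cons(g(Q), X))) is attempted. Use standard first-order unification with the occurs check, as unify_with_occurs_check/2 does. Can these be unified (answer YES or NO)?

Decompose h/1: cons(g(Y1), cons(Q, Q)) = cons(g(cons(X, X)), cons(g(Q), X)).
Decompose cons/2: g(Y1) = g(cons(X, X)),  cons(Q, Q) = cons(g(Q), X).
Decompose g/1: Y1 = cons(X, X).
Bind Y1 := cons(X, X); no other remaining equation mentions Y1.
Decompose cons/2: Q = g(Q),  Q = X.
Occurs check fails: Q occurs in g(Q); the equation Q = g(Q) has no finite solution.

NO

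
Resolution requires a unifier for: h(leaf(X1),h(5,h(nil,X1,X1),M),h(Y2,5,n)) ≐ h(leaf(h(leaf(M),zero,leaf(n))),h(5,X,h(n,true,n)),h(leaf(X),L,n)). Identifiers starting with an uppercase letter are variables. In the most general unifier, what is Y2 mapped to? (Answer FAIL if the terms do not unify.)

leaf(h(nil,h(leaf(h(n,true,n)),zero,leaf(n)),h(leaf(h(n,true,n)),zero,leaf(n))))

Decompose h/3: leaf(X1) ≐ leaf(h(leaf(M),zero,leaf(n))),  h(5,h(nil,X1,X1),M) ≐ h(5,X,h(n,true,n)),  h(Y2,5,n) ≐ h(leaf(X),L,n).
Decompose leaf/1: X1 ≐ h(leaf(M),zero,leaf(n)).
Bind X1 := h(leaf(M),zero,leaf(n)); substituting into the one remaining equation that mentions X1 gives: h(5,h(nil,h(leaf(M),zero,leaf(n)),h(leaf(M),zero,leaf(n))),M) ≐ h(5,X,h(n,true,n)).
Decompose h/3: 5 ≐ 5,  h(nil,h(leaf(M),zero,leaf(n)),h(leaf(M),zero,leaf(n))) ≐ X,  M ≐ h(n,true,n).
Delete trivial equation 5 ≐ 5.
Bind X := h(nil,h(leaf(M),zero,leaf(n)),h(leaf(M),zero,leaf(n))); substituting into the one remaining equation that mentions X gives: h(Y2,5,n) ≐ h(leaf(h(nil,h(leaf(M),zero,leaf(n)),h(leaf(M),zero,leaf(n)))),L,n).
Bind M := h(n,true,n); substituting into the remaining equation gives: h(Y2,5,n) ≐ h(leaf(h(nil,h(leaf(h(n,true,n)),zero,leaf(n)),h(leaf(h(n,true,n)),zero,leaf(n)))),L,n). Substituting into the earlier bindings gives X1 := h(leaf(h(n,true,n)),zero,leaf(n)), X := h(nil,h(leaf(h(n,true,n)),zero,leaf(n)),h(leaf(h(n,true,n)),zero,leaf(n))).
Decompose h/3: Y2 ≐ leaf(h(nil,h(leaf(h(n,true,n)),zero,leaf(n)),h(leaf(h(n,true,n)),zero,leaf(n)))),  5 ≐ L,  n ≐ n.
Bind Y2 := leaf(h(nil,h(leaf(h(n,true,n)),zero,leaf(n)),h(leaf(h(n,true,n)),zero,leaf(n)))); no other remaining equation mentions Y2.
Bind L := 5; no other remaining equation mentions L.
Delete trivial equation n ≐ n.
MGU = { X1 -> h(leaf(h(n,true,n)),zero,leaf(n)), X -> h(nil,h(leaf(h(n,true,n)),zero,leaf(n)),h(leaf(h(n,true,n)),zero,leaf(n))), M -> h(n,true,n), Y2 -> leaf(h(nil,h(leaf(h(n,true,n)),zero,leaf(n)),h(leaf(h(n,true,n)),zero,leaf(n)))), L -> 5 }, so Y2 -> leaf(h(nil,h(leaf(h(n,true,n)),zero,leaf(n)),h(leaf(h(n,true,n)),zero,leaf(n)))).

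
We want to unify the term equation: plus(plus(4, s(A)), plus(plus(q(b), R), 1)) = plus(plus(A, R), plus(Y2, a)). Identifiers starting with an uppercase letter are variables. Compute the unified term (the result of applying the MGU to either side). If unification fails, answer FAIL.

FAIL

Decompose plus/2: plus(4, s(A)) = plus(A, R),  plus(plus(q(b), R), 1) = plus(Y2, a).
Decompose plus/2: 4 = A,  s(A) = R.
Bind A := 4; substituting into the one remaining equation that mentions A gives: s(4) = R.
Bind R := s(4); substituting into the remaining equation gives: plus(plus(q(b), s(4)), 1) = plus(Y2, a).
Decompose plus/2: plus(q(b), s(4)) = Y2,  1 = a.
Bind Y2 := plus(q(b), s(4)); no other remaining equation mentions Y2.
Clash: constants 1 and a differ; no unifier exists.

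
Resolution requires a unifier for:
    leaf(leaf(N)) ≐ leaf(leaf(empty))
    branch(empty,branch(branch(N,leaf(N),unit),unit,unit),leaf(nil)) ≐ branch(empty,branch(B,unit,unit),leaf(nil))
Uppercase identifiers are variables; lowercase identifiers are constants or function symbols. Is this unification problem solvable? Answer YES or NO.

YES

Decompose leaf/1: leaf(N) ≐ leaf(empty).
Decompose leaf/1: N ≐ empty.
Bind N := empty; substituting into the remaining equation gives: branch(empty,branch(branch(empty,leaf(empty),unit),unit,unit),leaf(nil)) ≐ branch(empty,branch(B,unit,unit),leaf(nil)).
Decompose branch/3: empty ≐ empty,  branch(branch(empty,leaf(empty),unit),unit,unit) ≐ branch(B,unit,unit),  leaf(nil) ≐ leaf(nil).
Delete trivial equation empty ≐ empty.
Decompose branch/3: branch(empty,leaf(empty),unit) ≐ B,  unit ≐ unit,  unit ≐ unit.
Bind B := branch(empty,leaf(empty),unit); no other remaining equation mentions B.
Delete trivial equation unit ≐ unit.
Delete trivial equation unit ≐ unit.
Delete trivial equation leaf(nil) ≐ leaf(nil).
No equations remain and no clash or occurs-check failure arose, so a unifier exists.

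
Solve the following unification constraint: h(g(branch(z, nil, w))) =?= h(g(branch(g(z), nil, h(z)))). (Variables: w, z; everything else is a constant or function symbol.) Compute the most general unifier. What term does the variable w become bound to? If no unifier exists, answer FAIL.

Decompose h/1: g(branch(z, nil, w)) =?= g(branch(g(z), nil, h(z))).
Decompose g/1: branch(z, nil, w) =?= branch(g(z), nil, h(z)).
Decompose branch/3: z =?= g(z),  nil =?= nil,  w =?= h(z).
Occurs check fails: z occurs in g(z); the equation z =?= g(z) has no finite solution.

FAIL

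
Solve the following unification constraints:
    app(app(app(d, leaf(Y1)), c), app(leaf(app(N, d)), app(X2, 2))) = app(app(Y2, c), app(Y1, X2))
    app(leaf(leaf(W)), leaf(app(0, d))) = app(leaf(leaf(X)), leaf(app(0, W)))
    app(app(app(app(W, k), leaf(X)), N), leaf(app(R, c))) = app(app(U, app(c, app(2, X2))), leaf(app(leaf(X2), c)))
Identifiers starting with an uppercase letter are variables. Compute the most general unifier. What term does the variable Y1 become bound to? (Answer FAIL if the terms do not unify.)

Decompose app/2: app(app(d, leaf(Y1)), c) = app(Y2, c),  app(leaf(app(N, d)), app(X2, 2)) = app(Y1, X2).
Decompose app/2: app(d, leaf(Y1)) = Y2,  c = c.
Bind Y2 := app(d, leaf(Y1)); no other remaining equation mentions Y2.
Delete trivial equation c = c.
Decompose app/2: leaf(app(N, d)) = Y1,  app(X2, 2) = X2.
Bind Y1 := leaf(app(N, d)); no other remaining equation mentions Y1. Substituting into the earlier binding gives Y2 := app(d, leaf(leaf(app(N, d)))).
Occurs check fails: X2 occurs in app(X2, 2); the equation X2 = app(X2, 2) has no finite solution.

FAIL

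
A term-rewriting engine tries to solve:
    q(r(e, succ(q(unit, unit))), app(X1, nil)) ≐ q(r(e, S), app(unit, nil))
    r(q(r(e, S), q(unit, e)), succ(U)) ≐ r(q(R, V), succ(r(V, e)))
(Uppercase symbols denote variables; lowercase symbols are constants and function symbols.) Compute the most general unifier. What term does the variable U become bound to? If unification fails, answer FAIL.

r(q(unit, e), e)

Decompose q/2: r(e, succ(q(unit, unit))) ≐ r(e, S),  app(X1, nil) ≐ app(unit, nil).
Decompose r/2: e ≐ e,  succ(q(unit, unit)) ≐ S.
Delete trivial equation e ≐ e.
Bind S := succ(q(unit, unit)); substituting into the one remaining equation that mentions S gives: r(q(r(e, succ(q(unit, unit))), q(unit, e)), succ(U)) ≐ r(q(R, V), succ(r(V, e))).
Decompose app/2: X1 ≐ unit,  nil ≐ nil.
Bind X1 := unit; no other remaining equation mentions X1.
Delete trivial equation nil ≐ nil.
Decompose r/2: q(r(e, succ(q(unit, unit))), q(unit, e)) ≐ q(R, V),  succ(U) ≐ succ(r(V, e)).
Decompose q/2: r(e, succ(q(unit, unit))) ≐ R,  q(unit, e) ≐ V.
Bind R := r(e, succ(q(unit, unit))); no other remaining equation mentions R.
Bind V := q(unit, e); substituting into the remaining equation gives: succ(U) ≐ succ(r(q(unit, e), e)).
Decompose succ/1: U ≐ r(q(unit, e), e).
Bind U := r(q(unit, e), e).
MGU = { S -> succ(q(unit, unit)), X1 -> unit, R -> r(e, succ(q(unit, unit))), V -> q(unit, e), U -> r(q(unit, e), e) }, so U -> r(q(unit, e), e).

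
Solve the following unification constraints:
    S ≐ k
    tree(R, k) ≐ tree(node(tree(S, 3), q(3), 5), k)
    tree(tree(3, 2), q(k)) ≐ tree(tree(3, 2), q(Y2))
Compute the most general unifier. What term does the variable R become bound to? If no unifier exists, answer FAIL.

node(tree(k, 3), q(3), 5)

Bind S := k; substituting into the one remaining equation that mentions S gives: tree(R, k) ≐ tree(node(tree(k, 3), q(3), 5), k).
Decompose tree/2: R ≐ node(tree(k, 3), q(3), 5),  k ≐ k.
Bind R := node(tree(k, 3), q(3), 5); no other remaining equation mentions R.
Delete trivial equation k ≐ k.
Decompose tree/2: tree(3, 2) ≐ tree(3, 2),  q(k) ≐ q(Y2).
Delete trivial equation tree(3, 2) ≐ tree(3, 2).
Decompose q/1: k ≐ Y2.
Bind Y2 := k.
MGU = { S := k, R := node(tree(k, 3), q(3), 5), Y2 := k }, so R := node(tree(k, 3), q(3), 5).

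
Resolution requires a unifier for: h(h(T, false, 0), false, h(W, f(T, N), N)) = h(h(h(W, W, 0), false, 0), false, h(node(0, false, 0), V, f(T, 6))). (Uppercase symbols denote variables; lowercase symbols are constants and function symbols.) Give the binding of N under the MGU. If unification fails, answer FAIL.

Decompose h/3: h(T, false, 0) = h(h(W, W, 0), false, 0),  false = false,  h(W, f(T, N), N) = h(node(0, false, 0), V, f(T, 6)).
Decompose h/3: T = h(W, W, 0),  false = false,  0 = 0.
Bind T := h(W, W, 0); substituting into the one remaining equation that mentions T gives: h(W, f(h(W, W, 0), N), N) = h(node(0, false, 0), V, f(h(W, W, 0), 6)).
Delete trivial equation false = false.
Delete trivial equation 0 = 0.
Delete trivial equation false = false.
Decompose h/3: W = node(0, false, 0),  f(h(W, W, 0), N) = V,  N = f(h(W, W, 0), 6).
Bind W := node(0, false, 0); substituting into the remaining equations gives: f(h(node(0, false, 0), node(0, false, 0), 0), N) = V,  N = f(h(node(0, false, 0), node(0, false, 0), 0), 6). Substituting into the earlier binding gives T := h(node(0, false, 0), node(0, false, 0), 0).
Bind V := f(h(node(0, false, 0), node(0, false, 0), 0), N); no other remaining equation mentions V.
Bind N := f(h(node(0, false, 0), node(0, false, 0), 0), 6). Substituting into the earlier binding gives V := f(h(node(0, false, 0), node(0, false, 0), 0), f(h(node(0, false, 0), node(0, false, 0), 0), 6)).
MGU = { T ↦ h(node(0, false, 0), node(0, false, 0), 0), W ↦ node(0, false, 0), V ↦ f(h(node(0, false, 0), node(0, false, 0), 0), f(h(node(0, false, 0), node(0, false, 0), 0), 6)), N ↦ f(h(node(0, false, 0), node(0, false, 0), 0), 6) }, so N ↦ f(h(node(0, false, 0), node(0, false, 0), 0), 6).

f(h(node(0, false, 0), node(0, false, 0), 0), 6)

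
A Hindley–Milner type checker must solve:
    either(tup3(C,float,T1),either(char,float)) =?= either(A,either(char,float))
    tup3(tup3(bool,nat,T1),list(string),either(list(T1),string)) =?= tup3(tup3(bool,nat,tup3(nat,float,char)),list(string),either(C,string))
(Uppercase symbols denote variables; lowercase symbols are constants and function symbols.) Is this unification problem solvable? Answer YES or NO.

YES

Decompose either/2: tup3(C,float,T1) =?= A,  either(char,float) =?= either(char,float).
Bind A := tup3(C,float,T1); no other remaining equation mentions A.
Delete trivial equation either(char,float) =?= either(char,float).
Decompose tup3/3: tup3(bool,nat,T1) =?= tup3(bool,nat,tup3(nat,float,char)),  list(string) =?= list(string),  either(list(T1),string) =?= either(C,string).
Decompose tup3/3: bool =?= bool,  nat =?= nat,  T1 =?= tup3(nat,float,char).
Delete trivial equation bool =?= bool.
Delete trivial equation nat =?= nat.
Bind T1 := tup3(nat,float,char); substituting into the one remaining equation that mentions T1 gives: either(list(tup3(nat,float,char)),string) =?= either(C,string). Substituting into the earlier binding gives A := tup3(C,float,tup3(nat,float,char)).
Delete trivial equation list(string) =?= list(string).
Decompose either/2: list(tup3(nat,float,char)) =?= C,  string =?= string.
Bind C := list(tup3(nat,float,char)); no other remaining equation mentions C. Substituting into the earlier binding gives A := tup3(list(tup3(nat,float,char)),float,tup3(nat,float,char)).
Delete trivial equation string =?= string.
No equations remain and no clash or occurs-check failure arose, so a unifier exists.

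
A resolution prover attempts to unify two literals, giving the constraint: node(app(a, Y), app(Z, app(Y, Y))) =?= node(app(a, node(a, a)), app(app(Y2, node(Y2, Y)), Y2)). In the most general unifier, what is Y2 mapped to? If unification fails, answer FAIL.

app(node(a, a), node(a, a))

Decompose node/2: app(a, Y) =?= app(a, node(a, a)),  app(Z, app(Y, Y)) =?= app(app(Y2, node(Y2, Y)), Y2).
Decompose app/2: a =?= a,  Y =?= node(a, a).
Delete trivial equation a =?= a.
Bind Y := node(a, a); substituting into the remaining equation gives: app(Z, app(node(a, a), node(a, a))) =?= app(app(Y2, node(Y2, node(a, a))), Y2).
Decompose app/2: Z =?= app(Y2, node(Y2, node(a, a))),  app(node(a, a), node(a, a)) =?= Y2.
Bind Z := app(Y2, node(Y2, node(a, a))); no other remaining equation mentions Z.
Bind Y2 := app(node(a, a), node(a, a)). Substituting into the earlier binding gives Z := app(app(node(a, a), node(a, a)), node(app(node(a, a), node(a, a)), node(a, a))).
MGU = { Y ↦ node(a, a), Z ↦ app(app(node(a, a), node(a, a)), node(app(node(a, a), node(a, a)), node(a, a))), Y2 ↦ app(node(a, a), node(a, a)) }, so Y2 ↦ app(node(a, a), node(a, a)).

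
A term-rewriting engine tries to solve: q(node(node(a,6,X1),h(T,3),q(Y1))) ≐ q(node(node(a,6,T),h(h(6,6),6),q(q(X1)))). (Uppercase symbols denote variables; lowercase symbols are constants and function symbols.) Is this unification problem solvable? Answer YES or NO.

NO

Decompose q/1: node(node(a,6,X1),h(T,3),q(Y1)) ≐ node(node(a,6,T),h(h(6,6),6),q(q(X1))).
Decompose node/3: node(a,6,X1) ≐ node(a,6,T),  h(T,3) ≐ h(h(6,6),6),  q(Y1) ≐ q(q(X1)).
Decompose node/3: a ≐ a,  6 ≐ 6,  X1 ≐ T.
Delete trivial equation a ≐ a.
Delete trivial equation 6 ≐ 6.
Bind X1 := T; substituting into the one remaining equation that mentions X1 gives: q(Y1) ≐ q(q(T)).
Decompose h/2: T ≐ h(6,6),  3 ≐ 6.
Bind T := h(6,6); substituting into the one remaining equation that mentions T gives: q(Y1) ≐ q(q(h(6,6))). Substituting into the earlier binding gives X1 := h(6,6).
Clash: constants 3 and 6 differ; no unifier exists.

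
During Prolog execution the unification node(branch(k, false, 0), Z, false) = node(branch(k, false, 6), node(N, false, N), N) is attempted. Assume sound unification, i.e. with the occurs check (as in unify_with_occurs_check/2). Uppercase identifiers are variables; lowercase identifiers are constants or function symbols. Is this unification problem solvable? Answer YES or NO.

NO

Decompose node/3: branch(k, false, 0) = branch(k, false, 6),  Z = node(N, false, N),  false = N.
Decompose branch/3: k = k,  false = false,  0 = 6.
Delete trivial equation k = k.
Delete trivial equation false = false.
Clash: constants 0 and 6 differ; no unifier exists.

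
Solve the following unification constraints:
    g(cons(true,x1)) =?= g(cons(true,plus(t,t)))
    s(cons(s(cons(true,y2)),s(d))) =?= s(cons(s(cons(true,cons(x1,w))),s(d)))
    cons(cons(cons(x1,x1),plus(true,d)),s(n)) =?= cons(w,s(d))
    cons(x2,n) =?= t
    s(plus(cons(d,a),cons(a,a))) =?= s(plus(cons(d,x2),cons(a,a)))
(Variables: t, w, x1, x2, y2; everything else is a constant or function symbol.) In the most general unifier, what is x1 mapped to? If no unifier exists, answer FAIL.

FAIL

Decompose g/1: cons(true,x1) =?= cons(true,plus(t,t)).
Decompose cons/2: true =?= true,  x1 =?= plus(t,t).
Delete trivial equation true =?= true.
Bind x1 := plus(t,t); substituting into the 2 remaining equations that mention x1 gives: s(cons(s(cons(true,y2)),s(d))) =?= s(cons(s(cons(true,cons(plus(t,t),w))),s(d))),  cons(cons(cons(plus(t,t),plus(t,t)),plus(true,d)),s(n)) =?= cons(w,s(d)).
Decompose s/1: cons(s(cons(true,y2)),s(d)) =?= cons(s(cons(true,cons(plus(t,t),w))),s(d)).
Decompose cons/2: s(cons(true,y2)) =?= s(cons(true,cons(plus(t,t),w))),  s(d) =?= s(d).
Decompose s/1: cons(true,y2) =?= cons(true,cons(plus(t,t),w)).
Decompose cons/2: true =?= true,  y2 =?= cons(plus(t,t),w).
Delete trivial equation true =?= true.
Bind y2 := cons(plus(t,t),w); no other remaining equation mentions y2.
Delete trivial equation s(d) =?= s(d).
Decompose cons/2: cons(cons(plus(t,t),plus(t,t)),plus(true,d)) =?= w,  s(n) =?= s(d).
Bind w := cons(cons(plus(t,t),plus(t,t)),plus(true,d)); no other remaining equation mentions w. Substituting into the earlier binding gives y2 := cons(plus(t,t),cons(cons(plus(t,t),plus(t,t)),plus(true,d))).
Decompose s/1: n =?= d.
Clash: constants n and d differ; no unifier exists.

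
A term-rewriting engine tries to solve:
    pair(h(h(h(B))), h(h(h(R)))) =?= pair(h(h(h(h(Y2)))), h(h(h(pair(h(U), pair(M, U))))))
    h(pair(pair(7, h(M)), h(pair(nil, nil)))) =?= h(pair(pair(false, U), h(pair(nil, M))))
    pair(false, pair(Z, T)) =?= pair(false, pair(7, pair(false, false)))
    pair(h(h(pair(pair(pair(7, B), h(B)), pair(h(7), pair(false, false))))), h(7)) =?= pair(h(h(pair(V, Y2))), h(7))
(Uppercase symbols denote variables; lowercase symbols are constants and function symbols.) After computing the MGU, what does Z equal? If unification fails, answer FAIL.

FAIL

Decompose pair/2: h(h(h(B))) =?= h(h(h(h(Y2)))),  h(h(h(R))) =?= h(h(h(pair(h(U), pair(M, U))))).
Decompose h/1: h(h(B)) =?= h(h(h(Y2))).
Decompose h/1: h(B) =?= h(h(Y2)).
Decompose h/1: B =?= h(Y2).
Bind B := h(Y2); substituting into the one remaining equation that mentions B gives: pair(h(h(pair(pair(pair(7, h(Y2)), h(h(Y2))), pair(h(7), pair(false, false))))), h(7)) =?= pair(h(h(pair(V, Y2))), h(7)).
Decompose h/1: h(h(R)) =?= h(h(pair(h(U), pair(M, U)))).
Decompose h/1: h(R) =?= h(pair(h(U), pair(M, U))).
Decompose h/1: R =?= pair(h(U), pair(M, U)).
Bind R := pair(h(U), pair(M, U)); no other remaining equation mentions R.
Decompose h/1: pair(pair(7, h(M)), h(pair(nil, nil))) =?= pair(pair(false, U), h(pair(nil, M))).
Decompose pair/2: pair(7, h(M)) =?= pair(false, U),  h(pair(nil, nil)) =?= h(pair(nil, M)).
Decompose pair/2: 7 =?= false,  h(M) =?= U.
Clash: constants 7 and false differ; no unifier exists.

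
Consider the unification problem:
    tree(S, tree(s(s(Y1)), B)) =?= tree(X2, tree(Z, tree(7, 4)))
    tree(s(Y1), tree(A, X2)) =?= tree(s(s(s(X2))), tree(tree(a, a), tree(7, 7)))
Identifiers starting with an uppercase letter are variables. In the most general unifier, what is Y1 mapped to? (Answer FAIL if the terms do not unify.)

s(s(tree(7, 7)))

Decompose tree/2: S =?= X2,  tree(s(s(Y1)), B) =?= tree(Z, tree(7, 4)).
Bind S := X2; no other remaining equation mentions S.
Decompose tree/2: s(s(Y1)) =?= Z,  B =?= tree(7, 4).
Bind Z := s(s(Y1)); no other remaining equation mentions Z.
Bind B := tree(7, 4); no other remaining equation mentions B.
Decompose tree/2: s(Y1) =?= s(s(s(X2))),  tree(A, X2) =?= tree(tree(a, a), tree(7, 7)).
Decompose s/1: Y1 =?= s(s(X2)).
Bind Y1 := s(s(X2)); no other remaining equation mentions Y1. Substituting into the earlier binding gives Z := s(s(s(s(X2)))).
Decompose tree/2: A =?= tree(a, a),  X2 =?= tree(7, 7).
Bind A := tree(a, a); no other remaining equation mentions A.
Bind X2 := tree(7, 7). Substituting into the earlier bindings gives S := tree(7, 7), Z := s(s(s(s(tree(7, 7))))), Y1 := s(s(tree(7, 7))).
MGU = { S ↦ tree(7, 7), Z ↦ s(s(s(s(tree(7, 7))))), B ↦ tree(7, 4), Y1 ↦ s(s(tree(7, 7))), A ↦ tree(a, a), X2 ↦ tree(7, 7) }, so Y1 ↦ s(s(tree(7, 7))).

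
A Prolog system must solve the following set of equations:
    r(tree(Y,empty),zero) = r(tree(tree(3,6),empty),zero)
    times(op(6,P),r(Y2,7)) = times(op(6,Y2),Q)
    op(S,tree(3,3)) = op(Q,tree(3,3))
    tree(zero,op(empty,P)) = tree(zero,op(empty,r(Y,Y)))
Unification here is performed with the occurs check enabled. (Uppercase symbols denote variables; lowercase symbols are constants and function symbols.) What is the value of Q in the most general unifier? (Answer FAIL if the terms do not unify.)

Decompose r/2: tree(Y,empty) = tree(tree(3,6),empty),  zero = zero.
Decompose tree/2: Y = tree(3,6),  empty = empty.
Bind Y := tree(3,6); substituting into the one remaining equation that mentions Y gives: tree(zero,op(empty,P)) = tree(zero,op(empty,r(tree(3,6),tree(3,6)))).
Delete trivial equation empty = empty.
Delete trivial equation zero = zero.
Decompose times/2: op(6,P) = op(6,Y2),  r(Y2,7) = Q.
Decompose op/2: 6 = 6,  P = Y2.
Delete trivial equation 6 = 6.
Bind P := Y2; substituting into the one remaining equation that mentions P gives: tree(zero,op(empty,Y2)) = tree(zero,op(empty,r(tree(3,6),tree(3,6)))).
Bind Q := r(Y2,7); substituting into the one remaining equation that mentions Q gives: op(S,tree(3,3)) = op(r(Y2,7),tree(3,3)).
Decompose op/2: S = r(Y2,7),  tree(3,3) = tree(3,3).
Bind S := r(Y2,7); no other remaining equation mentions S.
Delete trivial equation tree(3,3) = tree(3,3).
Decompose tree/2: zero = zero,  op(empty,Y2) = op(empty,r(tree(3,6),tree(3,6))).
Delete trivial equation zero = zero.
Decompose op/2: empty = empty,  Y2 = r(tree(3,6),tree(3,6)).
Delete trivial equation empty = empty.
Bind Y2 := r(tree(3,6),tree(3,6)). Substituting into the earlier bindings gives P := r(tree(3,6),tree(3,6)), Q := r(r(tree(3,6),tree(3,6)),7), S := r(r(tree(3,6),tree(3,6)),7).
MGU = { Y = tree(3,6), P = r(tree(3,6),tree(3,6)), Q = r(r(tree(3,6),tree(3,6)),7), S = r(r(tree(3,6),tree(3,6)),7), Y2 = r(tree(3,6),tree(3,6)) }, so Q = r(r(tree(3,6),tree(3,6)),7).

r(r(tree(3,6),tree(3,6)),7)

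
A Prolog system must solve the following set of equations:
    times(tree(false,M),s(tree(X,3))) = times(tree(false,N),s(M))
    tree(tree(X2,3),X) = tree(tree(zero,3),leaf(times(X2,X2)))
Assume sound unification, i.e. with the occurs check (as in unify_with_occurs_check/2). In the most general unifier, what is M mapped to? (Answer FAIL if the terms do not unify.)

tree(leaf(times(zero,zero)),3)

Decompose times/2: tree(false,M) = tree(false,N),  s(tree(X,3)) = s(M).
Decompose tree/2: false = false,  M = N.
Delete trivial equation false = false.
Bind M := N; substituting into the one remaining equation that mentions M gives: s(tree(X,3)) = s(N).
Decompose s/1: tree(X,3) = N.
Bind N := tree(X,3); no other remaining equation mentions N. Substituting into the earlier binding gives M := tree(X,3).
Decompose tree/2: tree(X2,3) = tree(zero,3),  X = leaf(times(X2,X2)).
Decompose tree/2: X2 = zero,  3 = 3.
Bind X2 := zero; substituting into the one remaining equation that mentions X2 gives: X = leaf(times(zero,zero)).
Delete trivial equation 3 = 3.
Bind X := leaf(times(zero,zero)). Substituting into the earlier bindings gives M := tree(leaf(times(zero,zero)),3), N := tree(leaf(times(zero,zero)),3).
MGU = { M -> tree(leaf(times(zero,zero)),3), N -> tree(leaf(times(zero,zero)),3), X2 -> zero, X -> leaf(times(zero,zero)) }, so M -> tree(leaf(times(zero,zero)),3).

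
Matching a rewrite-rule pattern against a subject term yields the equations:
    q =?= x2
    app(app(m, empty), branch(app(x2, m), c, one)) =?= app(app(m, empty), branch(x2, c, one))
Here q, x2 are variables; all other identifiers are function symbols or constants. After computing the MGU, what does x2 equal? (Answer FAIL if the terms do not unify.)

Bind q := x2; no other remaining equation mentions q.
Decompose app/2: app(m, empty) =?= app(m, empty),  branch(app(x2, m), c, one) =?= branch(x2, c, one).
Delete trivial equation app(m, empty) =?= app(m, empty).
Decompose branch/3: app(x2, m) =?= x2,  c =?= c,  one =?= one.
Occurs check fails: x2 occurs in app(x2, m); the equation x2 =?= app(x2, m) has no finite solution.

FAIL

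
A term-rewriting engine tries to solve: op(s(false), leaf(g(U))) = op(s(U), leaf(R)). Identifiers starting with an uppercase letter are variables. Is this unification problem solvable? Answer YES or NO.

YES

Decompose op/2: s(false) = s(U),  leaf(g(U)) = leaf(R).
Decompose s/1: false = U.
Bind U := false; substituting into the remaining equation gives: leaf(g(false)) = leaf(R).
Decompose leaf/1: g(false) = R.
Bind R := g(false).
No equations remain and no clash or occurs-check failure arose, so a unifier exists.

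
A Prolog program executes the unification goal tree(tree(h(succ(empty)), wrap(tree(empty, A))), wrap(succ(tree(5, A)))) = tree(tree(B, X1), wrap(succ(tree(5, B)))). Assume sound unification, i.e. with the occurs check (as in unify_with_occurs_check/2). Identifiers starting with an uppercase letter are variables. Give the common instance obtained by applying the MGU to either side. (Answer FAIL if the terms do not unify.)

tree(tree(h(succ(empty)), wrap(tree(empty, h(succ(empty))))), wrap(succ(tree(5, h(succ(empty))))))

Decompose tree/2: tree(h(succ(empty)), wrap(tree(empty, A))) = tree(B, X1),  wrap(succ(tree(5, A))) = wrap(succ(tree(5, B))).
Decompose tree/2: h(succ(empty)) = B,  wrap(tree(empty, A)) = X1.
Bind B := h(succ(empty)); substituting into the one remaining equation that mentions B gives: wrap(succ(tree(5, A))) = wrap(succ(tree(5, h(succ(empty))))).
Bind X1 := wrap(tree(empty, A)); no other remaining equation mentions X1.
Decompose wrap/1: succ(tree(5, A)) = succ(tree(5, h(succ(empty)))).
Decompose succ/1: tree(5, A) = tree(5, h(succ(empty))).
Decompose tree/2: 5 = 5,  A = h(succ(empty)).
Delete trivial equation 5 = 5.
Bind A := h(succ(empty)). Substituting into the earlier binding gives X1 := wrap(tree(empty, h(succ(empty)))).
Applying the MGU to either side gives tree(tree(h(succ(empty)), wrap(tree(empty, h(succ(empty))))), wrap(succ(tree(5, h(succ(empty)))))).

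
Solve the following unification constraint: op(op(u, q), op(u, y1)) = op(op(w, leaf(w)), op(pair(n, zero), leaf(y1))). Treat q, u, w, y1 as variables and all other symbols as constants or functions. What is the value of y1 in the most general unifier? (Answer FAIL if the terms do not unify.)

FAIL

Decompose op/2: op(u, q) = op(w, leaf(w)),  op(u, y1) = op(pair(n, zero), leaf(y1)).
Decompose op/2: u = w,  q = leaf(w).
Bind u := w; substituting into the one remaining equation that mentions u gives: op(w, y1) = op(pair(n, zero), leaf(y1)).
Bind q := leaf(w); no other remaining equation mentions q.
Decompose op/2: w = pair(n, zero),  y1 = leaf(y1).
Bind w := pair(n, zero); no other remaining equation mentions w. Substituting into the earlier bindings gives u := pair(n, zero), q := leaf(pair(n, zero)).
Occurs check fails: y1 occurs in leaf(y1); the equation y1 = leaf(y1) has no finite solution.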